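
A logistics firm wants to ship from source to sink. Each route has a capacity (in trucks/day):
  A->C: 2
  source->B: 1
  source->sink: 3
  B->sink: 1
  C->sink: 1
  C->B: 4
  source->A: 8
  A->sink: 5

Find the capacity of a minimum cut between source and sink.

Max flow = 10 (via 4 augmenting paths).
In the residual at optimum, the set reachable from source is {A, B, C, source}.
Cut edges: source->sink (cap 3), A->sink (cap 5), C->sink (cap 1), B->sink (cap 1). Sum = 10.

10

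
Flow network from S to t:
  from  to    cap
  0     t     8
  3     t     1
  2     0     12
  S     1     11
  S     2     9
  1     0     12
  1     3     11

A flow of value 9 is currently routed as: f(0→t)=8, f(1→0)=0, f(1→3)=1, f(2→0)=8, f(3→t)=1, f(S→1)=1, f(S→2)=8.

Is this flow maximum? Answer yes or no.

Yes

Residual reachable from S: {0, 1, 2, 3, S}; t is not reachable.
Saturated cut: 0→t, 3→t with total capacity 9 = current flow value. Flow is maximum.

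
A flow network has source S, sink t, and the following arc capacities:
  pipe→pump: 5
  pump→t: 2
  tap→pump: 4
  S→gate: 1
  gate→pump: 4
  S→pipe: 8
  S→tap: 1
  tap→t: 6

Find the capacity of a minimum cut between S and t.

Max flow = 3 (via 3 augmenting paths).
In the residual at optimum, the set reachable from S is {S, gate, pipe, pump}.
Cut edges: S→tap (cap 1), pump→t (cap 2). Sum = 3.

3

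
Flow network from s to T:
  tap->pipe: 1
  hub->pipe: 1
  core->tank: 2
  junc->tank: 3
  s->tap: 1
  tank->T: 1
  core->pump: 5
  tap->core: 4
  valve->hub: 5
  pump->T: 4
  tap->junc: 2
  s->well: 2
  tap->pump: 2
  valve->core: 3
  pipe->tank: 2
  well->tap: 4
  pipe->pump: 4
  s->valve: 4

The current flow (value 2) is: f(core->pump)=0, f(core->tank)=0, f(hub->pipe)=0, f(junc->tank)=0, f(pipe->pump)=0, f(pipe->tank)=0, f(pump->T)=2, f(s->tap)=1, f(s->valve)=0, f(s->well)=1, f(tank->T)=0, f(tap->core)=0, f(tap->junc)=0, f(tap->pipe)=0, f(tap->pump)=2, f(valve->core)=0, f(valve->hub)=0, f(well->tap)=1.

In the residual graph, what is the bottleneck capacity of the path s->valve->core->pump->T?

2

Residual capacities along the path: s->valve: 4, valve->core: 3, core->pump: 5, pump->T: 2.
Minimum is 2.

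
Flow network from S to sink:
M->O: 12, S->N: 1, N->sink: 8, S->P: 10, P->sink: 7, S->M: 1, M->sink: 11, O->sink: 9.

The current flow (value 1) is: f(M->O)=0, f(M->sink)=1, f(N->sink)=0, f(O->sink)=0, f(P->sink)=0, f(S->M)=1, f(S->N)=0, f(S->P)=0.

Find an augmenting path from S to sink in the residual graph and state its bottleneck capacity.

S->P->sink, bottleneck 7

Residual along S->P->sink: S->P: 10, P->sink: 7.
Bottleneck = min = 7.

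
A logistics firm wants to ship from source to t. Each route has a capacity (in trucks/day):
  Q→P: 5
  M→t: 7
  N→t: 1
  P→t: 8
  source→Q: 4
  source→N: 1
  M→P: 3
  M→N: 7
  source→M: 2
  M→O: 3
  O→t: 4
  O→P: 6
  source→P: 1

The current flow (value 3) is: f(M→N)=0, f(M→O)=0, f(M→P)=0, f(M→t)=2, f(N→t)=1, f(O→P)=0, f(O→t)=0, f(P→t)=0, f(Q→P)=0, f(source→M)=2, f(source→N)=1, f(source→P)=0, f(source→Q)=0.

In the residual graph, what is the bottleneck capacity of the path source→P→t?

Residual capacities along the path: source→P: 1, P→t: 8.
Minimum is 1.

1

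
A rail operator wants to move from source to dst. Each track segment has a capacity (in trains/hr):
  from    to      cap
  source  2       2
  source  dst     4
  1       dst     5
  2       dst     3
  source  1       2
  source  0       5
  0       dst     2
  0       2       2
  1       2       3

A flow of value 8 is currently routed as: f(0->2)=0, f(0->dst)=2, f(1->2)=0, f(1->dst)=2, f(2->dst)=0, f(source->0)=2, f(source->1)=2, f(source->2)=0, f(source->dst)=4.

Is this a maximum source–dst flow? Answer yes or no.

No

Residual path source->2->dst has bottleneck 2 > 0.
Pushing 2 along it raises the flow to 10, so the given flow is not maximum.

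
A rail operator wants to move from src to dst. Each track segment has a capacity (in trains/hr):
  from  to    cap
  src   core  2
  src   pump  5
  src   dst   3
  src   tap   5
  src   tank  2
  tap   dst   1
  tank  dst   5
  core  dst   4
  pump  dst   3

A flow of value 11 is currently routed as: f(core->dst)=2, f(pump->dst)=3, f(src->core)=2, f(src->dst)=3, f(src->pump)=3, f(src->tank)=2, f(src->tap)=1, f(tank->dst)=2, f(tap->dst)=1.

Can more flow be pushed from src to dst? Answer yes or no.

Residual reachable from src: {pump, src, tap}; dst is not reachable.
Saturated cut: src->core, src->tank, src->dst, pump->dst, tap->dst with total capacity 11 = current flow value. Flow is maximum.

No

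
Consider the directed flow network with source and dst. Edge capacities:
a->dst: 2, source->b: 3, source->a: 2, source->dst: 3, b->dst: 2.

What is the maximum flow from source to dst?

7

Augment source->dst: bottleneck 3. Total 3.
Augment source->a->dst: bottleneck 2. Total 5.
Augment source->b->dst: bottleneck 2. Total 7.
No augmenting path remains in the residual graph.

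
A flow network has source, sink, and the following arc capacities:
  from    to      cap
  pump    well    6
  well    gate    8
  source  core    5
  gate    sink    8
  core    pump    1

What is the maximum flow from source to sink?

1

Augment source->core->pump->well->gate->sink: bottleneck 1. Total 1.
No augmenting path remains in the residual graph.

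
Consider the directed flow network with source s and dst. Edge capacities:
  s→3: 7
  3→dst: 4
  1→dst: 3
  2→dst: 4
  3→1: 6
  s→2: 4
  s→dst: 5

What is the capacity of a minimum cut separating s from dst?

16

Max flow = 16 (via 4 augmenting paths).
In the residual at optimum, the set reachable from s is {s}.
Cut edges: s→2 (cap 4), s→3 (cap 7), s→dst (cap 5). Sum = 16.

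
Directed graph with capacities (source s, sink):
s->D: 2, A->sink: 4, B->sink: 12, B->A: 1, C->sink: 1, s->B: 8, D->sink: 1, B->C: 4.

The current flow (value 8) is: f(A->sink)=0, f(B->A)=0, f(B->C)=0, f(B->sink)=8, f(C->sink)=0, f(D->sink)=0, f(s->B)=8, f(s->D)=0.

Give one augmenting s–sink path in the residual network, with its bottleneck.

s->D->sink, bottleneck 1

Residual along s->D->sink: s->D: 2, D->sink: 1.
Bottleneck = min = 1.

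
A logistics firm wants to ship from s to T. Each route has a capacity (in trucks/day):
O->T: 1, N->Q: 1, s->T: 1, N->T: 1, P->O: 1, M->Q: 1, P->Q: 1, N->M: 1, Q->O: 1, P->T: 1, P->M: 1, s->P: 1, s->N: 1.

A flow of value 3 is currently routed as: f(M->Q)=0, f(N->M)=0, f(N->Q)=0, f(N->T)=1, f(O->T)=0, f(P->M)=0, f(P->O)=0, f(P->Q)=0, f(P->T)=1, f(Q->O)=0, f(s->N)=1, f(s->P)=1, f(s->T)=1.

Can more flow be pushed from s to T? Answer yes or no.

No

Residual reachable from s: {s}; T is not reachable.
Saturated cut: s->N, s->P, s->T with total capacity 3 = current flow value. Flow is maximum.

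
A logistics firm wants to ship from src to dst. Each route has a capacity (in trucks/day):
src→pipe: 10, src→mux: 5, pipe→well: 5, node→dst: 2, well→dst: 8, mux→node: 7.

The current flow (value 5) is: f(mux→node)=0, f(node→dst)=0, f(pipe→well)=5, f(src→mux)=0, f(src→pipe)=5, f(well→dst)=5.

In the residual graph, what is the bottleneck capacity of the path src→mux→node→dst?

2

Residual capacities along the path: src→mux: 5, mux→node: 7, node→dst: 2.
Minimum is 2.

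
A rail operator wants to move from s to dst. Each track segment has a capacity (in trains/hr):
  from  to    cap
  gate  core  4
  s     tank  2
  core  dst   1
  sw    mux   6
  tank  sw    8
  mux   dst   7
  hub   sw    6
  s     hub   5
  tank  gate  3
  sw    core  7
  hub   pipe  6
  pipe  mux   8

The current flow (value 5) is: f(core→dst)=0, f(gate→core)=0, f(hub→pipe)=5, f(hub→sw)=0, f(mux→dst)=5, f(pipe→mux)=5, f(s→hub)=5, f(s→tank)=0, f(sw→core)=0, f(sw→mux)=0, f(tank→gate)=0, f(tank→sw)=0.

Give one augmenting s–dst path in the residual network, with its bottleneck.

Residual along s→tank→sw→mux→dst: s→tank: 2, tank→sw: 8, sw→mux: 6, mux→dst: 2.
Bottleneck = min = 2.

s→tank→sw→mux→dst, bottleneck 2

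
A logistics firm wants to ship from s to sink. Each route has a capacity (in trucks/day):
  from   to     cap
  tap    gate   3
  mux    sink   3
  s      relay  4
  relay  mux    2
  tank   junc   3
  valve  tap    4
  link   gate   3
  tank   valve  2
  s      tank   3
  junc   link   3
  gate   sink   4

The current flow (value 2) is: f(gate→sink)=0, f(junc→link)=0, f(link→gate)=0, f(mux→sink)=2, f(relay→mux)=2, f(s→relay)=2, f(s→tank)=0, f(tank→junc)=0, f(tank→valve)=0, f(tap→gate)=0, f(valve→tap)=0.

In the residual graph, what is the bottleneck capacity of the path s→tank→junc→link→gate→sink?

3

Residual capacities along the path: s→tank: 3, tank→junc: 3, junc→link: 3, link→gate: 3, gate→sink: 4.
Minimum is 3.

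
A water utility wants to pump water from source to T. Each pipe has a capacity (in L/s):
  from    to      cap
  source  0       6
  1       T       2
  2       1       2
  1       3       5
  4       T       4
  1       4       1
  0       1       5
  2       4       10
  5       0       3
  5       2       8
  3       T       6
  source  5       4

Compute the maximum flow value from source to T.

Augment source→0→1→T: bottleneck 2. Total 2.
Augment source→5→2→4→T: bottleneck 4. Total 6.
Augment source→0→1→3→T: bottleneck 3. Total 9.
No augmenting path remains in the residual graph.

9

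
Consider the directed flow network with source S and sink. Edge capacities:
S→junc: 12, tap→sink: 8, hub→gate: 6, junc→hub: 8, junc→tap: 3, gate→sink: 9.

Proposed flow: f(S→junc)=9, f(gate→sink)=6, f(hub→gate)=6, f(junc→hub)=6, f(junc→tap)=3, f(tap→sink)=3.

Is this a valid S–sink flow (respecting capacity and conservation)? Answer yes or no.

Yes

Every edge has 0 ≤ f(e) ≤ cap(e).
At each intermediate node, inflow equals outflow.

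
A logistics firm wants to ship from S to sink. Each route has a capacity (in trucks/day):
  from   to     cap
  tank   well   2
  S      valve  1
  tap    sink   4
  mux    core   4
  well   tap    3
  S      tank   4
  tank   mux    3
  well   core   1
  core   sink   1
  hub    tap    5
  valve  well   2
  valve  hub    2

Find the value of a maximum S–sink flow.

Augment S->tank->mux->core->sink: bottleneck 1. Total 1.
Augment S->tank->well->tap->sink: bottleneck 2. Total 3.
Augment S->valve->well->tap->sink: bottleneck 1. Total 4.
No augmenting path remains in the residual graph.

4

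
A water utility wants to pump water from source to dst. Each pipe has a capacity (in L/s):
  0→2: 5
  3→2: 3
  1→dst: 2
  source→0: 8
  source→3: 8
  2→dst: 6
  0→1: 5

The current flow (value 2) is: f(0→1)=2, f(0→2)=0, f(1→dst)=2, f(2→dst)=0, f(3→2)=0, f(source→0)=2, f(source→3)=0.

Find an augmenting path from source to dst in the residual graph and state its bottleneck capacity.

source→0→2→dst, bottleneck 5

Residual along source→0→2→dst: source→0: 6, 0→2: 5, 2→dst: 6.
Bottleneck = min = 5.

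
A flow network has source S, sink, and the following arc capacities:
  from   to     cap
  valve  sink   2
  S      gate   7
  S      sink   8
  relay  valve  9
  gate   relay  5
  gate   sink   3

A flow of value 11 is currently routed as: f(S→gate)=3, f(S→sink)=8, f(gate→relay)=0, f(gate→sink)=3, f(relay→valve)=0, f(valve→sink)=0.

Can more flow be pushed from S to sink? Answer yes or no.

Residual path S→gate→relay→valve→sink has bottleneck 2 > 0.
Pushing 2 along it raises the flow to 13, so the given flow is not maximum.

Yes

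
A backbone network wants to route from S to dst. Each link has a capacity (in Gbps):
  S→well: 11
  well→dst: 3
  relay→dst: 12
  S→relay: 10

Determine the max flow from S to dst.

13

Augment S→relay→dst: bottleneck 10. Total 10.
Augment S→well→dst: bottleneck 3. Total 13.
No augmenting path remains in the residual graph.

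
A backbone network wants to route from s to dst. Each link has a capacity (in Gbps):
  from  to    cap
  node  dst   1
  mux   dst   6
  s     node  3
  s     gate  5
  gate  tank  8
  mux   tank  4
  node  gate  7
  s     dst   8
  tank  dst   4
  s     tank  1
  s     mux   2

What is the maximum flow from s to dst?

15

Augment s→dst: bottleneck 8. Total 8.
Augment s→node→dst: bottleneck 1. Total 9.
Augment s→mux→dst: bottleneck 2. Total 11.
Augment s→tank→dst: bottleneck 1. Total 12.
Augment s→gate→tank→dst: bottleneck 3. Total 15.
No augmenting path remains in the residual graph.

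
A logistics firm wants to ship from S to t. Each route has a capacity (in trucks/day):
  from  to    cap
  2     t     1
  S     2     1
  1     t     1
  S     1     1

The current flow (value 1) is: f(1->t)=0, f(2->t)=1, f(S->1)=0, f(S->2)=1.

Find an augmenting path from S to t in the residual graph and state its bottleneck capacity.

S->1->t, bottleneck 1

Residual along S->1->t: S->1: 1, 1->t: 1.
Bottleneck = min = 1.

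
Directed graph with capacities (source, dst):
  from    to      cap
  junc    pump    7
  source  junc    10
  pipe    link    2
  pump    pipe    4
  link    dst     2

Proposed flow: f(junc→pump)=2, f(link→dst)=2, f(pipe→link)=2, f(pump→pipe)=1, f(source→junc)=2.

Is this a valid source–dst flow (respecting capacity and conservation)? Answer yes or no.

Conservation fails at pump: inflow 2 ≠ outflow 1.

No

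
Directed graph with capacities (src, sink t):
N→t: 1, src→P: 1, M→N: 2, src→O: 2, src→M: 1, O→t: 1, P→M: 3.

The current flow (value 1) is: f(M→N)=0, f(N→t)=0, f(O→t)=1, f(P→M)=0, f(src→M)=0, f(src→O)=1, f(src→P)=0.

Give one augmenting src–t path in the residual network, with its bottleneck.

Residual along src→M→N→t: src→M: 1, M→N: 2, N→t: 1.
Bottleneck = min = 1.

src→M→N→t, bottleneck 1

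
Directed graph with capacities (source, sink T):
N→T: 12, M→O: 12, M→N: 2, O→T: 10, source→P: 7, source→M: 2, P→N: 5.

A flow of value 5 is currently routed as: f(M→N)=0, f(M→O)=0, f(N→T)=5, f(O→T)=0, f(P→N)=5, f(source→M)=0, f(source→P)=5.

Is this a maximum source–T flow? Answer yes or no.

Residual path source→M→N→T has bottleneck 2 > 0.
Pushing 2 along it raises the flow to 7, so the given flow is not maximum.

No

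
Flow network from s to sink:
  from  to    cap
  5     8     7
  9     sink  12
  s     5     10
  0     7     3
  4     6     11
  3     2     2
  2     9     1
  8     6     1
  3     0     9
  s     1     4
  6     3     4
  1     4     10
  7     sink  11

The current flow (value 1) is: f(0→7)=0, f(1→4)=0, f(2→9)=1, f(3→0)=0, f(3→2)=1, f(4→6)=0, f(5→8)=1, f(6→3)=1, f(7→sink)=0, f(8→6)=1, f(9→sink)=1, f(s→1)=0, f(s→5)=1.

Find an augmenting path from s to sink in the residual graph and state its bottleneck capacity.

Residual along s→1→4→6→3→0→7→sink: s→1: 4, 1→4: 10, 4→6: 11, 6→3: 3, 3→0: 9, 0→7: 3, 7→sink: 11.
Bottleneck = min = 3.

s→1→4→6→3→0→7→sink, bottleneck 3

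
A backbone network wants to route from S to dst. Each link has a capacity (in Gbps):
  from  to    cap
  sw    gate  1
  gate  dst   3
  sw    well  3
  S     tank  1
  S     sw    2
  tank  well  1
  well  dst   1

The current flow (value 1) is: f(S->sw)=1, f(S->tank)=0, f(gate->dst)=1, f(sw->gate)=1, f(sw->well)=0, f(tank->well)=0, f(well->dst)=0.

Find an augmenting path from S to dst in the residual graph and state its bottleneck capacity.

Residual along S->sw->well->dst: S->sw: 1, sw->well: 3, well->dst: 1.
Bottleneck = min = 1.

S->sw->well->dst, bottleneck 1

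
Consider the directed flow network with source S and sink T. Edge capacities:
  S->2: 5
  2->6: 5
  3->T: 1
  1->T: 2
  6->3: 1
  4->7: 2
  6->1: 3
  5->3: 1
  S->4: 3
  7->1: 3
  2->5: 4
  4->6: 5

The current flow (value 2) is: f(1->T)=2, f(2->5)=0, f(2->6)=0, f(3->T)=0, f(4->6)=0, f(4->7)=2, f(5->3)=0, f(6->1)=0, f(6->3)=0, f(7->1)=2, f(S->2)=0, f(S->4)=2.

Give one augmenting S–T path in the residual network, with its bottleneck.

Residual along S->4->6->3->T: S->4: 1, 4->6: 5, 6->3: 1, 3->T: 1.
Bottleneck = min = 1.

S->4->6->3->T, bottleneck 1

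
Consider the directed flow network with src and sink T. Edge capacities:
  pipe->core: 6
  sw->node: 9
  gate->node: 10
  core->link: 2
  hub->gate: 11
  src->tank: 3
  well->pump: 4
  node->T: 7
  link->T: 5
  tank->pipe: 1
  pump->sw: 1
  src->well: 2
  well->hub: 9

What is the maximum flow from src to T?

3

Augment src->tank->pipe->core->link->T: bottleneck 1. Total 1.
Augment src->well->hub->gate->node->T: bottleneck 2. Total 3.
No augmenting path remains in the residual graph.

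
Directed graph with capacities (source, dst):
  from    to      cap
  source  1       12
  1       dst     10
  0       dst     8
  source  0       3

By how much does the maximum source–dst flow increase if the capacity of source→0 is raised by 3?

3

Original max flow = 13.
After raising cap(source→0), augmenting paths through that edge carry 3 more units.
New max flow = 16. Increase = 3.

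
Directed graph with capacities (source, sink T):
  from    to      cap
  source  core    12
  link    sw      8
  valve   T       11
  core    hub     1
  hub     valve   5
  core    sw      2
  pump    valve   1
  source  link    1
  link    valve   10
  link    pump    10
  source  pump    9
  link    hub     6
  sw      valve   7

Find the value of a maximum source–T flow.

Augment source→link→valve→T: bottleneck 1. Total 1.
Augment source→pump→valve→T: bottleneck 1. Total 2.
Augment source→core→sw→valve→T: bottleneck 2. Total 4.
Augment source→core→hub→valve→T: bottleneck 1. Total 5.
No augmenting path remains in the residual graph.

5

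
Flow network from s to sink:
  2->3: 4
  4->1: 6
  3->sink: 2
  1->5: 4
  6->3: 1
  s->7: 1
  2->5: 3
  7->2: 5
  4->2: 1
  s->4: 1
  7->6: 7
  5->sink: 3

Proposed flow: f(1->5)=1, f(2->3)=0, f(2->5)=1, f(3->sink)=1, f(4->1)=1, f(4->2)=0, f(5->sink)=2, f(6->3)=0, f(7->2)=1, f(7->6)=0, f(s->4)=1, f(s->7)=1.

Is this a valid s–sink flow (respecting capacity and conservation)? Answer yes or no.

No

Conservation fails at 3: inflow 0 ≠ outflow 1.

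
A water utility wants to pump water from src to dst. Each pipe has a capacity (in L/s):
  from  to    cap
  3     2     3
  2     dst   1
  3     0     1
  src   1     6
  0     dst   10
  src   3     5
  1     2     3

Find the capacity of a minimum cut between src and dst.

2

Max flow = 2 (via 2 augmenting paths).
In the residual at optimum, the set reachable from src is {1, 2, 3, src}.
Cut edges: 3->0 (cap 1), 2->dst (cap 1). Sum = 2.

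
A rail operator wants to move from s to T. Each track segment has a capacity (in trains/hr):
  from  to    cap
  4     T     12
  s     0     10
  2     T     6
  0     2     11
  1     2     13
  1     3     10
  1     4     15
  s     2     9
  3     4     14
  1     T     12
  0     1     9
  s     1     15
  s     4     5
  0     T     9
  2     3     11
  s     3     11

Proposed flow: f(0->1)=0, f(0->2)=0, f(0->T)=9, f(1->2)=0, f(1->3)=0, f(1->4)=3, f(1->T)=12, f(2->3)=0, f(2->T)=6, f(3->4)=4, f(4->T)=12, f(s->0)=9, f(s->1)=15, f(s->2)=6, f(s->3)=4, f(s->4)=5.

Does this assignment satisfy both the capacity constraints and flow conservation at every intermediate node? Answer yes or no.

Yes

Every edge has 0 ≤ f(e) ≤ cap(e).
At each intermediate node, inflow equals outflow.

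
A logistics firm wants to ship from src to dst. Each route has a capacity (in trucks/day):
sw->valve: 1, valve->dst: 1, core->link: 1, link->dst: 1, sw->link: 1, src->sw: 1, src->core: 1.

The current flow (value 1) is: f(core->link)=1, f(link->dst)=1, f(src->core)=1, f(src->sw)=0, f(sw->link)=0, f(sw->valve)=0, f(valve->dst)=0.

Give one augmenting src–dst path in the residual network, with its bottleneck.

src->sw->valve->dst, bottleneck 1

Residual along src->sw->valve->dst: src->sw: 1, sw->valve: 1, valve->dst: 1.
Bottleneck = min = 1.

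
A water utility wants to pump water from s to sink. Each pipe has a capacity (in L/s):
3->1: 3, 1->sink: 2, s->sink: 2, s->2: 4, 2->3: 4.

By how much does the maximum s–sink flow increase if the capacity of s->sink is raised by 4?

4

Original max flow = 4.
After raising cap(s->sink), augmenting paths through that edge carry 4 more units.
New max flow = 8. Increase = 4.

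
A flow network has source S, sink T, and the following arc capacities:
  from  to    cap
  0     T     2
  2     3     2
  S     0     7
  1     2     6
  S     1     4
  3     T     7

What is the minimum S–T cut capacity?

4

Max flow = 4 (via 2 augmenting paths).
In the residual at optimum, the set reachable from S is {0, 1, 2, S}.
Cut edges: 0→T (cap 2), 2→3 (cap 2). Sum = 4.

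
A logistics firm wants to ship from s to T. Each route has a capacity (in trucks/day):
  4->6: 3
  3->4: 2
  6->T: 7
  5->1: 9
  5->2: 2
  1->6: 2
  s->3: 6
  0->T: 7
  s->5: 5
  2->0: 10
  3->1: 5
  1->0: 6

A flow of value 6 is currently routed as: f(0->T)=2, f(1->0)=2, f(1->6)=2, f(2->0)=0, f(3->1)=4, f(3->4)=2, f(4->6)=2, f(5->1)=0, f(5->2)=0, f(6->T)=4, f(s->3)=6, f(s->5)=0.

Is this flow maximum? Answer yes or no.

No

Residual path s->5->1->0->T has bottleneck 4 > 0.
Pushing 4 along it raises the flow to 10, so the given flow is not maximum.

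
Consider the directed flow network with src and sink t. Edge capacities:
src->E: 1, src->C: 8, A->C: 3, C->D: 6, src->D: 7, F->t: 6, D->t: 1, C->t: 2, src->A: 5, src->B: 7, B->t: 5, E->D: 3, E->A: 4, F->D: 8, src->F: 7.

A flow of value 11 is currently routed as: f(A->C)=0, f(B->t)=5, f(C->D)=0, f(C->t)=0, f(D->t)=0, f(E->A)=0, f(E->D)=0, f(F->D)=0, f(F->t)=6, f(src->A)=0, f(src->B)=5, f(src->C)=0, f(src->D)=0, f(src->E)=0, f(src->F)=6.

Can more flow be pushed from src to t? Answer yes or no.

Yes

Residual path src->C->t has bottleneck 2 > 0.
Pushing 2 along it raises the flow to 13, so the given flow is not maximum.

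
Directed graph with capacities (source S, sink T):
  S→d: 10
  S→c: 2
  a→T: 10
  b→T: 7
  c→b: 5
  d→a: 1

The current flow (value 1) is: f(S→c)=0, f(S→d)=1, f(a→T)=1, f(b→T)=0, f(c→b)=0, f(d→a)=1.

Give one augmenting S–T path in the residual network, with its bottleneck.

S→c→b→T, bottleneck 2

Residual along S→c→b→T: S→c: 2, c→b: 5, b→T: 7.
Bottleneck = min = 2.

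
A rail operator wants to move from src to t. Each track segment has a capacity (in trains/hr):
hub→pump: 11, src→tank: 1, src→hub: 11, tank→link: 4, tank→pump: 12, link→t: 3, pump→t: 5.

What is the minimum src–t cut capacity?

Max flow = 6 (via 2 augmenting paths).
In the residual at optimum, the set reachable from src is {hub, pump, src}.
Cut edges: src→tank (cap 1), pump→t (cap 5). Sum = 6.

6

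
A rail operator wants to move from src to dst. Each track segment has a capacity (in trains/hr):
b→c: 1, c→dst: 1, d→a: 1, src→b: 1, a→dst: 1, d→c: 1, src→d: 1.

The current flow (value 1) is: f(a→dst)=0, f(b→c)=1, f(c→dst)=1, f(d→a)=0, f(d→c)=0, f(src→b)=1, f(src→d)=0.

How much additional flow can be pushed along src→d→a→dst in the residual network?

Residual capacities along the path: src→d: 1, d→a: 1, a→dst: 1.
Minimum is 1.

1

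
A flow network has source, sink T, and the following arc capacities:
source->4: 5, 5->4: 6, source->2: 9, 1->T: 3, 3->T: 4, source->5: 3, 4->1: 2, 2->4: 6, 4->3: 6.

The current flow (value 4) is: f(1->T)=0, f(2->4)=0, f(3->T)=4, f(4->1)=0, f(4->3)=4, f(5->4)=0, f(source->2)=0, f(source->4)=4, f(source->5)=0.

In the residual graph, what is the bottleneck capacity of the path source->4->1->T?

1

Residual capacities along the path: source->4: 1, 4->1: 2, 1->T: 3.
Minimum is 1.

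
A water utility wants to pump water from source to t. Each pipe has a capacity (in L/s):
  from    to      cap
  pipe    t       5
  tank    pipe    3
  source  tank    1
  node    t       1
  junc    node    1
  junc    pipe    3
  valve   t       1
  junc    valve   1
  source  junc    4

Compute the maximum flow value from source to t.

Augment source->tank->pipe->t: bottleneck 1. Total 1.
Augment source->junc->node->t: bottleneck 1. Total 2.
Augment source->junc->valve->t: bottleneck 1. Total 3.
Augment source->junc->pipe->t: bottleneck 2. Total 5.
No augmenting path remains in the residual graph.

5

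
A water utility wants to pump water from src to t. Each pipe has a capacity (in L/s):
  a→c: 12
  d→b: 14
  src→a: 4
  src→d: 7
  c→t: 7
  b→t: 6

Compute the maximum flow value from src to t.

10

Augment src→d→b→t: bottleneck 6. Total 6.
Augment src→a→c→t: bottleneck 4. Total 10.
No augmenting path remains in the residual graph.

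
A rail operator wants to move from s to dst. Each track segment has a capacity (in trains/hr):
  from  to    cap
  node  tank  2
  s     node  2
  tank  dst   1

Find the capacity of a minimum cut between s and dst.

1

Max flow = 1 (via 1 augmenting path).
In the residual at optimum, the set reachable from s is {node, s, tank}.
Cut edges: tank->dst (cap 1). Sum = 1.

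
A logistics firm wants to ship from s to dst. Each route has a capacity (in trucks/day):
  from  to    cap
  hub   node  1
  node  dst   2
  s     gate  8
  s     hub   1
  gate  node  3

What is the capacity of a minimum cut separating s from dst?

2

Max flow = 2 (via 2 augmenting paths).
In the residual at optimum, the set reachable from s is {gate, hub, node, s}.
Cut edges: node→dst (cap 2). Sum = 2.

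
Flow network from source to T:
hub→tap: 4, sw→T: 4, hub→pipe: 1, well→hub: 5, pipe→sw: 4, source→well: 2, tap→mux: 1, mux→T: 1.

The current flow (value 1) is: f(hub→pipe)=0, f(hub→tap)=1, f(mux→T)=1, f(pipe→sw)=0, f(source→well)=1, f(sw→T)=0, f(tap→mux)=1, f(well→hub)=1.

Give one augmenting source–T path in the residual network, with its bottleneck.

source→well→hub→pipe→sw→T, bottleneck 1

Residual along source→well→hub→pipe→sw→T: source→well: 1, well→hub: 4, hub→pipe: 1, pipe→sw: 4, sw→T: 4.
Bottleneck = min = 1.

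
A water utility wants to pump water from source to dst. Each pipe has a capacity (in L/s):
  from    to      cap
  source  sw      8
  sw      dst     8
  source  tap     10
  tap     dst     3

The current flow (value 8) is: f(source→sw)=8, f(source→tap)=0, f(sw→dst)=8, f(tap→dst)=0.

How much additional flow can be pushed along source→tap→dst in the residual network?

3

Residual capacities along the path: source→tap: 10, tap→dst: 3.
Minimum is 3.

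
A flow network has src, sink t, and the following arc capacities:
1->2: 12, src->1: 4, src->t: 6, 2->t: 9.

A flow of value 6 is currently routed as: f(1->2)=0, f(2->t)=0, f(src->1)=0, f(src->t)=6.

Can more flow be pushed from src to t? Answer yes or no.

Yes

Residual path src->1->2->t has bottleneck 4 > 0.
Pushing 4 along it raises the flow to 10, so the given flow is not maximum.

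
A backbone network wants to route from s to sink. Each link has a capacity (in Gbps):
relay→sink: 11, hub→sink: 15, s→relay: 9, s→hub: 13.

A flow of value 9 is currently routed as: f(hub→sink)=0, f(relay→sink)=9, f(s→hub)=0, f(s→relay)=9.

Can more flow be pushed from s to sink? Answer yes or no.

Yes

Residual path s→hub→sink has bottleneck 13 > 0.
Pushing 13 along it raises the flow to 22, so the given flow is not maximum.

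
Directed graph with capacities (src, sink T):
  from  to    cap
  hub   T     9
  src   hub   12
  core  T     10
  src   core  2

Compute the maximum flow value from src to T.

11

Augment src→hub→T: bottleneck 9. Total 9.
Augment src→core→T: bottleneck 2. Total 11.
No augmenting path remains in the residual graph.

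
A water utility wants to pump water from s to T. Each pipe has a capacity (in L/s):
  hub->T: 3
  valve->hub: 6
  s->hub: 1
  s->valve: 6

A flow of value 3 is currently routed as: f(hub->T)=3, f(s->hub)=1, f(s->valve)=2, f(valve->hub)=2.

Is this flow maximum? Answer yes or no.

Yes

Residual reachable from s: {hub, s, valve}; T is not reachable.
Saturated cut: hub->T with total capacity 3 = current flow value. Flow is maximum.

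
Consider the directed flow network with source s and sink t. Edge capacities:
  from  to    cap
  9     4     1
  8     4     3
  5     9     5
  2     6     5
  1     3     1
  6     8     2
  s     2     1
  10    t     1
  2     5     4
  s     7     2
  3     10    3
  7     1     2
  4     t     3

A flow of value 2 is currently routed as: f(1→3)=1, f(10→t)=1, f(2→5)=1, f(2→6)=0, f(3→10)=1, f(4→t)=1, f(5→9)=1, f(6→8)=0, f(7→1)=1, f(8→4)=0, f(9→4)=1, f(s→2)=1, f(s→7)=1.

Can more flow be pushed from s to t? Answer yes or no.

No

Residual reachable from s: {1, 7, s}; t is not reachable.
Saturated cut: 1→3, s→2 with total capacity 2 = current flow value. Flow is maximum.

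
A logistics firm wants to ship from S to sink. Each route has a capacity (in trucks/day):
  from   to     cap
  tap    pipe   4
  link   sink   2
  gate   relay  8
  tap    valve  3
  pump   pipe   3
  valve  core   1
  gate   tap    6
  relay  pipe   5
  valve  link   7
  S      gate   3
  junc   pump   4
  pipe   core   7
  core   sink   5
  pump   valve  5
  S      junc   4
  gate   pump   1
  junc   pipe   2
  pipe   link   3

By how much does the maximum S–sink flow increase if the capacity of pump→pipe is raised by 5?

0

Original max flow = 7.
Edge pump→pipe does not cross the min cut (source side {S}), so extra capacity there cannot help.
New max flow = 7. Increase = 0.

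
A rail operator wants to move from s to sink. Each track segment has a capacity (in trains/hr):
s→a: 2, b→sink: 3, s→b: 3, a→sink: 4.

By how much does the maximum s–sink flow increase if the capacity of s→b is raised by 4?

0

Original max flow = 5.
Even with extra capacity on s→b, another cut of capacity 5 remains binding.
New max flow = 5. Increase = 0.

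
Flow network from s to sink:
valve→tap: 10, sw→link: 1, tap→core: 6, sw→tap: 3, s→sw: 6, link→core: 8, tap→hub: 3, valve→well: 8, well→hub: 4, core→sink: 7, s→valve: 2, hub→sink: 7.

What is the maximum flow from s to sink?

Augment s→valve→well→hub→sink: bottleneck 2. Total 2.
Augment s→sw→tap→hub→sink: bottleneck 3. Total 5.
Augment s→sw→link→core→sink: bottleneck 1. Total 6.
No augmenting path remains in the residual graph.

6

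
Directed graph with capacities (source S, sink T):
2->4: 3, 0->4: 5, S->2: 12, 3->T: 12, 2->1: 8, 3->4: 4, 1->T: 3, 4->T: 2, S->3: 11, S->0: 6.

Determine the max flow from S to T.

Augment S->3->T: bottleneck 11. Total 11.
Augment S->2->1->T: bottleneck 3. Total 14.
Augment S->2->4->T: bottleneck 2. Total 16.
No augmenting path remains in the residual graph.

16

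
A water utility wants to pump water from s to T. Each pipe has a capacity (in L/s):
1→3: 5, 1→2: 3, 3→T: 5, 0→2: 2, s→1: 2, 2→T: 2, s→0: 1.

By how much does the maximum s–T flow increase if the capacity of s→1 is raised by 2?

Original max flow = 3.
After raising cap(s→1), augmenting paths through that edge carry 2 more units.
New max flow = 5. Increase = 2.

2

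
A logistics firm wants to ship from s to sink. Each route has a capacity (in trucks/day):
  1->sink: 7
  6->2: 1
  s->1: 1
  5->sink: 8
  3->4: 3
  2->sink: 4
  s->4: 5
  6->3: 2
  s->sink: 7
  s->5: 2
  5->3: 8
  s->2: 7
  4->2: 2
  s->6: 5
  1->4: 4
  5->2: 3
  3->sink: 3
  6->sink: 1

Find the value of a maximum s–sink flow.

17

Augment s->sink: bottleneck 7. Total 7.
Augment s->5->sink: bottleneck 2. Total 9.
Augment s->1->sink: bottleneck 1. Total 10.
Augment s->6->sink: bottleneck 1. Total 11.
Augment s->2->sink: bottleneck 4. Total 15.
Augment s->6->3->sink: bottleneck 2. Total 17.
No augmenting path remains in the residual graph.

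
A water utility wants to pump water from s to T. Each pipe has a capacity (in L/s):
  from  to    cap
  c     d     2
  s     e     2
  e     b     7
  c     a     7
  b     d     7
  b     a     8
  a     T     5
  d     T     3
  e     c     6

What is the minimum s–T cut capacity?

2

Max flow = 2 (via 1 augmenting path).
In the residual at optimum, the set reachable from s is {s}.
Cut edges: s→e (cap 2). Sum = 2.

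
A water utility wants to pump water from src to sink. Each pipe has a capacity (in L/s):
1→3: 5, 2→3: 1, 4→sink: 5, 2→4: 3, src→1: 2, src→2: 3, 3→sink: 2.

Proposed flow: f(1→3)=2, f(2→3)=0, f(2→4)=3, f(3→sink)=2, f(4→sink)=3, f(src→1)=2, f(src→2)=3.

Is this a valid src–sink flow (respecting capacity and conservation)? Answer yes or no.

Every edge has 0 ≤ f(e) ≤ cap(e).
At each intermediate node, inflow equals outflow.

Yes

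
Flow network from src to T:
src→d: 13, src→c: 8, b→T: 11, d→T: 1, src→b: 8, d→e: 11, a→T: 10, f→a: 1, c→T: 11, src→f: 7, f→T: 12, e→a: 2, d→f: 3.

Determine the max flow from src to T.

Augment src→d→T: bottleneck 1. Total 1.
Augment src→f→T: bottleneck 7. Total 8.
Augment src→b→T: bottleneck 8. Total 16.
Augment src→c→T: bottleneck 8. Total 24.
Augment src→d→f→T: bottleneck 3. Total 27.
Augment src→d→e→a→T: bottleneck 2. Total 29.
No augmenting path remains in the residual graph.

29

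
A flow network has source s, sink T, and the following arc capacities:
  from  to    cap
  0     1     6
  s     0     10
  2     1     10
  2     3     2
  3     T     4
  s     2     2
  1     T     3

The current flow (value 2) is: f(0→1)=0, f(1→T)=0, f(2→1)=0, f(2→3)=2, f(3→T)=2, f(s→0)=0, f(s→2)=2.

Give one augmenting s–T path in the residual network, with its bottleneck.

s→0→1→T, bottleneck 3

Residual along s→0→1→T: s→0: 10, 0→1: 6, 1→T: 3.
Bottleneck = min = 3.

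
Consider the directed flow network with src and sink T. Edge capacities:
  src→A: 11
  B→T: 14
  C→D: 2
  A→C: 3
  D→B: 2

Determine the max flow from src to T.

Augment src→A→C→D→B→T: bottleneck 2. Total 2.
No augmenting path remains in the residual graph.

2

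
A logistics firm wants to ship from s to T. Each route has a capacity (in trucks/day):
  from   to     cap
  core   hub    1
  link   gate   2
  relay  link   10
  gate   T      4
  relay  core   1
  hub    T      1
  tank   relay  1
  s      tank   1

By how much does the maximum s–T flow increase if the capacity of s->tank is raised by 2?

0

Original max flow = 1.
Even with extra capacity on s->tank, another cut of capacity 1 remains binding.
New max flow = 1. Increase = 0.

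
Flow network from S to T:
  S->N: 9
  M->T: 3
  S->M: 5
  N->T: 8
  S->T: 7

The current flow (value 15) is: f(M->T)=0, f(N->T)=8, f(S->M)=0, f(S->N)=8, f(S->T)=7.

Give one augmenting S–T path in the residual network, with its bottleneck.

S->M->T, bottleneck 3

Residual along S->M->T: S->M: 5, M->T: 3.
Bottleneck = min = 3.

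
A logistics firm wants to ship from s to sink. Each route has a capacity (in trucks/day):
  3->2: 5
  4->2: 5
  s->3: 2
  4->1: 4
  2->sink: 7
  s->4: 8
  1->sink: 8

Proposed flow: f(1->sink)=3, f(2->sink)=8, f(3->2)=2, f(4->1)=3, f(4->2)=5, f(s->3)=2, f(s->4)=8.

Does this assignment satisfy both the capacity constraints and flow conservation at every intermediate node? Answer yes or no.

Capacity violated on 2->sink: flow 8 > capacity 7.

No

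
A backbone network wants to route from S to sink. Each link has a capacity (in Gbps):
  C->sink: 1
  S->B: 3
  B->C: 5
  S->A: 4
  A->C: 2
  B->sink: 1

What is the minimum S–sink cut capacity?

Max flow = 2 (via 2 augmenting paths).
In the residual at optimum, the set reachable from S is {A, B, C, S}.
Cut edges: B->sink (cap 1), C->sink (cap 1). Sum = 2.

2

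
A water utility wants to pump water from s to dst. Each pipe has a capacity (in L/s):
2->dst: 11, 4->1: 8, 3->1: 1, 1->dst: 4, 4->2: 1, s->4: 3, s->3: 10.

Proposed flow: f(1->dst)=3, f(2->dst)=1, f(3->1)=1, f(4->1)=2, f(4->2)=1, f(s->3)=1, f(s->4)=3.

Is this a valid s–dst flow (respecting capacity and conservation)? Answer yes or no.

Every edge has 0 ≤ f(e) ≤ cap(e).
At each intermediate node, inflow equals outflow.

Yes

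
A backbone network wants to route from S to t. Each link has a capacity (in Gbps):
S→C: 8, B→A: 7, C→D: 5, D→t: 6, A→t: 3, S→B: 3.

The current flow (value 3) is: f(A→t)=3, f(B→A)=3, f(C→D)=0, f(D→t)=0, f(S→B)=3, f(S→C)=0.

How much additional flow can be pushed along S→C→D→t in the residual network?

5

Residual capacities along the path: S→C: 8, C→D: 5, D→t: 6.
Minimum is 5.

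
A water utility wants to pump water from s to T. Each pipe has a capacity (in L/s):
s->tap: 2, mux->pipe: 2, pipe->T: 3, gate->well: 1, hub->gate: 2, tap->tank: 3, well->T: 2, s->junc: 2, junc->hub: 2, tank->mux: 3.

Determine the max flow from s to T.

Augment s->tap->tank->mux->pipe->T: bottleneck 2. Total 2.
Augment s->junc->hub->gate->well->T: bottleneck 1. Total 3.
No augmenting path remains in the residual graph.

3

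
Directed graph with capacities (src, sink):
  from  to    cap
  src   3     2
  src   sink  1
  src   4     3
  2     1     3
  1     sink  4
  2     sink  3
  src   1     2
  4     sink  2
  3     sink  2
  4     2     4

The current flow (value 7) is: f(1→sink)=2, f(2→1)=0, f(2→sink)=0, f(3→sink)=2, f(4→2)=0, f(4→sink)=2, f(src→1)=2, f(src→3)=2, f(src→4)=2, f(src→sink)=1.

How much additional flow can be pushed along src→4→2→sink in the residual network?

1

Residual capacities along the path: src→4: 1, 4→2: 4, 2→sink: 3.
Minimum is 1.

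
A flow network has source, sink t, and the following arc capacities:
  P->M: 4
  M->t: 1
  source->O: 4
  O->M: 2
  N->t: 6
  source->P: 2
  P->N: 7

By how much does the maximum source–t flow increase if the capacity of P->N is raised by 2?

0

Original max flow = 3.
Edge P->N does not cross the min cut (source side {M, O, source}), so extra capacity there cannot help.
New max flow = 3. Increase = 0.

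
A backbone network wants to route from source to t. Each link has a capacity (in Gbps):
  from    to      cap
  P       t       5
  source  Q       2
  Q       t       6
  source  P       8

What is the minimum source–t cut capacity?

Max flow = 7 (via 2 augmenting paths).
In the residual at optimum, the set reachable from source is {P, source}.
Cut edges: source->Q (cap 2), P->t (cap 5). Sum = 7.

7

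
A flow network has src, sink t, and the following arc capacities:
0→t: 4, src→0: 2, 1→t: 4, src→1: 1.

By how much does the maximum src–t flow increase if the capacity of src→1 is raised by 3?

3

Original max flow = 3.
After raising cap(src→1), augmenting paths through that edge carry 3 more units.
New max flow = 6. Increase = 3.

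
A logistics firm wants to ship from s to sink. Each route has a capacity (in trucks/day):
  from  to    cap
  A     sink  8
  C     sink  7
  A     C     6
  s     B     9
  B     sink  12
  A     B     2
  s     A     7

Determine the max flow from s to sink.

16

Augment s→A→sink: bottleneck 7. Total 7.
Augment s→B→sink: bottleneck 9. Total 16.
No augmenting path remains in the residual graph.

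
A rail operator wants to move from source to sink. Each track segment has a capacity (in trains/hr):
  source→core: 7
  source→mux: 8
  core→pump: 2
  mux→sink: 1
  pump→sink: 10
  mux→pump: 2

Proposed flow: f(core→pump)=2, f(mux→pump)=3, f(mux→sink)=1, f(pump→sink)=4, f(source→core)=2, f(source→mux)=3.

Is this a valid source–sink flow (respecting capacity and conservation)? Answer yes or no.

No

Capacity violated on mux→pump: flow 3 > capacity 2.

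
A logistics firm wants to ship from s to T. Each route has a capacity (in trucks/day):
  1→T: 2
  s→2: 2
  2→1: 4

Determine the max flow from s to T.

Augment s→2→1→T: bottleneck 2. Total 2.
No augmenting path remains in the residual graph.

2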